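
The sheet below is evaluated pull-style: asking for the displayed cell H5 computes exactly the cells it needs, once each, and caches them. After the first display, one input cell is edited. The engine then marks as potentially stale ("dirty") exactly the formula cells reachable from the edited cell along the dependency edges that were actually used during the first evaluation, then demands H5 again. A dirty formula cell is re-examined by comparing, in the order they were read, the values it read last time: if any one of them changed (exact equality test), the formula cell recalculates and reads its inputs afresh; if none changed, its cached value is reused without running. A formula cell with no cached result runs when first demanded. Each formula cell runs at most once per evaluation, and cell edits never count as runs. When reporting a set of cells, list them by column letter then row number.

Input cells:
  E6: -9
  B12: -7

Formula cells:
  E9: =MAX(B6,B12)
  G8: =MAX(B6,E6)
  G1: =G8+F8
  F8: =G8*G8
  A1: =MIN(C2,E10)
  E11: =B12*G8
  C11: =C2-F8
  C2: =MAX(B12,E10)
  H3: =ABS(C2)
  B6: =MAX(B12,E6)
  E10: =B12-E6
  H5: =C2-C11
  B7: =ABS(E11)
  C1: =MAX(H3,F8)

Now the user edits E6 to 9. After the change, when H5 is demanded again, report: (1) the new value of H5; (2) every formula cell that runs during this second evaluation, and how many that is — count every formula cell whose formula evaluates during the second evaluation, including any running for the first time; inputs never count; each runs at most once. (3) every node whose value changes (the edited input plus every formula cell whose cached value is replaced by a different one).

First demand of the output computes:
  B6 = MAX(-7, -9) = -7
  E10 = -7 - -9 = 2
  C2 = MAX(-7, 2) = 2
  G8 = MAX(-7, -9) = -7
  F8 = -7 * -7 = 49
  C11 = 2 - 49 = -47
  H5 = 2 - -47 = 49

After the edit, cleaning proceeds:
  B6: a read changed (E6 -9->9) — executes, giving 9.
  E10: a read changed (E6 -9->9) — executes, giving -16.
  C2: a read changed (E10 2->-16) — executes, giving -7.
  G8: a read changed (B6 -7->9; E6 -9->9) — executes, giving 9.
  F8: a read changed (G8 -7->9; G8 -7->9) — executes, giving 81.
  C11: a read changed (C2 2->-7; F8 49->81) — executes, giving -88.
  H5: a read changed (C2 2->-7; C11 -47->-88) — executes, giving 81.

Demanding H5 again yields 81.
7 formula cells run: B6, C2, C11, E10, F8, G8, H5.
The nodes whose values change: B6, C2, C11, E6, E10, F8, G8, H5.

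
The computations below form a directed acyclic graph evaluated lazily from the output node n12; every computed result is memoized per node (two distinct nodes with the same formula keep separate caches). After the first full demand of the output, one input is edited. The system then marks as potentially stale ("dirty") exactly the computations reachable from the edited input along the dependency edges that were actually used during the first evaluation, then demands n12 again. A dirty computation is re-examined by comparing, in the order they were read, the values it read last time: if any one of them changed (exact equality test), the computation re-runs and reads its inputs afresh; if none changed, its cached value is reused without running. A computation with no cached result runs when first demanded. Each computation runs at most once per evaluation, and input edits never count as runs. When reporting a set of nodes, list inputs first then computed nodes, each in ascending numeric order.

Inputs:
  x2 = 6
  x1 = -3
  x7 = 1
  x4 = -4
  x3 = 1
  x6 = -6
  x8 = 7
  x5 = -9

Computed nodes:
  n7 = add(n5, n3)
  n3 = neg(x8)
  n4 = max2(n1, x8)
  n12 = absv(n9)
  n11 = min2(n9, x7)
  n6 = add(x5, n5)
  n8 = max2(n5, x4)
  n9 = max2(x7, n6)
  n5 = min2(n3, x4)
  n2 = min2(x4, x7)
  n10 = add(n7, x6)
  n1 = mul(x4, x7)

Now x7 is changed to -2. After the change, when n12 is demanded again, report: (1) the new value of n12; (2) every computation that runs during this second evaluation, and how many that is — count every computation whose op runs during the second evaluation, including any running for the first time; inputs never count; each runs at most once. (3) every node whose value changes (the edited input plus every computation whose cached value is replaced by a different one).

First demand of the output computes:
  n3 = neg(7) = -7
  n5 = min2(-7, -4) = -7
  n6 = add(-9, -7) = -16
  n9 = max2(1, -16) = 1
  n12 = absv(1) = 1

After the edit, cleaning proceeds:
  n9: a read changed (x7 1->-2) — executes, giving -2.
  n12: a read changed (n9 1->-2) — executes, giving 2.

Demanding n12 again yields 2.
2 computations run: n9, n12.
The nodes whose values change: x7, n9, n12.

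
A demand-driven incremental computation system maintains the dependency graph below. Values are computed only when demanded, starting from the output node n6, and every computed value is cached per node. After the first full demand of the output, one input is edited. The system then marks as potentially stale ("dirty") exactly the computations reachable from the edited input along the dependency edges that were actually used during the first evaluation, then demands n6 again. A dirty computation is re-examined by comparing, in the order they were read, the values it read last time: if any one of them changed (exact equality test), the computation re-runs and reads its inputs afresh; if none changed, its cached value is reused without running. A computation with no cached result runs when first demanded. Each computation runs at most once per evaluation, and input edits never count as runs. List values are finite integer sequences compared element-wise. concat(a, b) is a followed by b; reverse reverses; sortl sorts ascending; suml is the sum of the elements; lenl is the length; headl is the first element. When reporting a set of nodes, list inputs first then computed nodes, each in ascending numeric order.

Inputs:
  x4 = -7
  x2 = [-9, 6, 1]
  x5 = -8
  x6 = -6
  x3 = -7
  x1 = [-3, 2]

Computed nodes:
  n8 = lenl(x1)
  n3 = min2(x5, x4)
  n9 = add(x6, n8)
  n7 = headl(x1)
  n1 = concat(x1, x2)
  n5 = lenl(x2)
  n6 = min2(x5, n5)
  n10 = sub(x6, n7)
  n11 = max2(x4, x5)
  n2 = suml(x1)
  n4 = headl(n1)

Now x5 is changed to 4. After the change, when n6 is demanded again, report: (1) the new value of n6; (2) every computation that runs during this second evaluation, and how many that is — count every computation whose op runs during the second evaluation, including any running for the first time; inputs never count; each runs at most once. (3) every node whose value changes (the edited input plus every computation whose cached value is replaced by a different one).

New value of n6: 3.
Computations that run: n6 — 1 in total.
Values that change: x5, n6.

First evaluation (everything demanded from the output):
  n5 = lenl([-9, 6, 1]) = 3
  n6 = min2(-8, 3) = -8

Propagation after the edit:
  n6: runs — x5 -8->4; result 3.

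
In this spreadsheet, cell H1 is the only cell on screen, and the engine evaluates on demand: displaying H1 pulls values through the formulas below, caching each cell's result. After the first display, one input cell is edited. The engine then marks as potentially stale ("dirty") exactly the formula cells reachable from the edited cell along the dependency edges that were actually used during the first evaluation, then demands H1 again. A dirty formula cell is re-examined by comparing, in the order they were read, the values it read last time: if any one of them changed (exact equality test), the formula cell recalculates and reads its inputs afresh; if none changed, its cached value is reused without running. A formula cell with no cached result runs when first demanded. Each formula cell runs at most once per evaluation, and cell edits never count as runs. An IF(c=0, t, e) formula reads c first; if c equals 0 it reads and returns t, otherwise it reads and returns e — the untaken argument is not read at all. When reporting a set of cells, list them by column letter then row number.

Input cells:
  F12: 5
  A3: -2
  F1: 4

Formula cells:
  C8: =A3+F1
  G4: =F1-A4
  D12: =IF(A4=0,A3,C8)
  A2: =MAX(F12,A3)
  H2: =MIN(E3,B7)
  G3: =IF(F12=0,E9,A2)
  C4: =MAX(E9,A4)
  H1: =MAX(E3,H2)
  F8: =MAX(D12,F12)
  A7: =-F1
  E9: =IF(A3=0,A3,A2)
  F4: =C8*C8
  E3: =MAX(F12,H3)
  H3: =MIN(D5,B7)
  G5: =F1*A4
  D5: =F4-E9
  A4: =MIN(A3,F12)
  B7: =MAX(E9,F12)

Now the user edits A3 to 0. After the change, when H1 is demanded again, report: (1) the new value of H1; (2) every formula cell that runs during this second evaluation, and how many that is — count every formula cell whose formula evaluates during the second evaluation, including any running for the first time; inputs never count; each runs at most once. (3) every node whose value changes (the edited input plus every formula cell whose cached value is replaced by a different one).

Initial pass — values computed on the first demand:
  A2 = MAX(5, -2) = 5
  C8 = -2 + 4 = 2
  E9 = IF(A3=0: A3=-2 -> else branch A2) = 5
  B7 = MAX(5, 5) = 5
  F4 = 2 * 2 = 4
  D5 = 4 - 5 = -1
  H3 = MIN(-1, 5) = -1
  E3 = MAX(5, -1) = 5
  H2 = MIN(5, 5) = 5
  H1 = MAX(5, 5) = 5

Second demand — change propagation:
  A2: dirty yet unreached — the second evaluation never asks for it.
  C8: re-runs because A3 -2->0; new result 4.
  E9: re-runs because A3 -2->0; new result 0.
  B7: re-runs because E9 5->0; new result 5 (unchanged).
  F4: re-runs because C8 2->4; C8 2->4; new result 16.
  D5: re-runs because F4 4->16; E9 5->0; new result 16.
  H3: re-runs because D5 -1->16; new result 5.
  E3: re-runs because H3 -1->5; new result 5 (unchanged).
  H2: re-examined; everything it read last time is the same (E3 unchanged, B7 unchanged) — cache 5 kept, no run.
  H1: re-examined; everything it read last time is the same (E3 unchanged, H2 unchanged) — cache 5 kept, no run.

The important point: the flipped condition redirects demand; A2 is left stale, never re-checked.

H1 now evaluates to 5.
Run set: B7, C8, D5, E3, E9, F4, H3 (7 run).
Changed values: A3, C8, D5, E9, F4, H3.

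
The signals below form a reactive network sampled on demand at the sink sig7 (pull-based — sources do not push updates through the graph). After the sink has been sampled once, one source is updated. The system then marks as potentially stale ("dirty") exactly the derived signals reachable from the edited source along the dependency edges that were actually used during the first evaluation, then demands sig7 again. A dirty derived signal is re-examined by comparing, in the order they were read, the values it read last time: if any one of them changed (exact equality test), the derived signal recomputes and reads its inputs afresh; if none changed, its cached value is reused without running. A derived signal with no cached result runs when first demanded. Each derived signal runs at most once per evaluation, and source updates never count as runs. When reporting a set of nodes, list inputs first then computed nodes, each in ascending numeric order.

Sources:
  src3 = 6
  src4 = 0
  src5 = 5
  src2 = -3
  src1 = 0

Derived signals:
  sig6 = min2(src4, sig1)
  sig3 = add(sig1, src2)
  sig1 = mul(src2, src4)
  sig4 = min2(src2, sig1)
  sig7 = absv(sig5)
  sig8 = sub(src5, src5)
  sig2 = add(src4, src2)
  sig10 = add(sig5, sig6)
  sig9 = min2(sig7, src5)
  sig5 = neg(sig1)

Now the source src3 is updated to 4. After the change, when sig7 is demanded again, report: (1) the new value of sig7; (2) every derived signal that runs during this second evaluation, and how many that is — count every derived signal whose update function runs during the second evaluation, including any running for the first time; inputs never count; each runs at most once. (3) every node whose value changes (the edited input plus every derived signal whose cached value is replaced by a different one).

sig7 now evaluates to 0.
Run set: none (0 run).
Changed values: src3.
The important point: nothing the output needs ever reads src3, so the edit is invisible to it.

Initial pass — values computed on the first demand:
  sig1 = mul(-3, 0) = 0
  sig5 = neg(0) = 0
  sig7 = absv(0) = 0

Second demand — change propagation:
  no demanded computation ever read src3, so the edit dirties nothing and nothing runs.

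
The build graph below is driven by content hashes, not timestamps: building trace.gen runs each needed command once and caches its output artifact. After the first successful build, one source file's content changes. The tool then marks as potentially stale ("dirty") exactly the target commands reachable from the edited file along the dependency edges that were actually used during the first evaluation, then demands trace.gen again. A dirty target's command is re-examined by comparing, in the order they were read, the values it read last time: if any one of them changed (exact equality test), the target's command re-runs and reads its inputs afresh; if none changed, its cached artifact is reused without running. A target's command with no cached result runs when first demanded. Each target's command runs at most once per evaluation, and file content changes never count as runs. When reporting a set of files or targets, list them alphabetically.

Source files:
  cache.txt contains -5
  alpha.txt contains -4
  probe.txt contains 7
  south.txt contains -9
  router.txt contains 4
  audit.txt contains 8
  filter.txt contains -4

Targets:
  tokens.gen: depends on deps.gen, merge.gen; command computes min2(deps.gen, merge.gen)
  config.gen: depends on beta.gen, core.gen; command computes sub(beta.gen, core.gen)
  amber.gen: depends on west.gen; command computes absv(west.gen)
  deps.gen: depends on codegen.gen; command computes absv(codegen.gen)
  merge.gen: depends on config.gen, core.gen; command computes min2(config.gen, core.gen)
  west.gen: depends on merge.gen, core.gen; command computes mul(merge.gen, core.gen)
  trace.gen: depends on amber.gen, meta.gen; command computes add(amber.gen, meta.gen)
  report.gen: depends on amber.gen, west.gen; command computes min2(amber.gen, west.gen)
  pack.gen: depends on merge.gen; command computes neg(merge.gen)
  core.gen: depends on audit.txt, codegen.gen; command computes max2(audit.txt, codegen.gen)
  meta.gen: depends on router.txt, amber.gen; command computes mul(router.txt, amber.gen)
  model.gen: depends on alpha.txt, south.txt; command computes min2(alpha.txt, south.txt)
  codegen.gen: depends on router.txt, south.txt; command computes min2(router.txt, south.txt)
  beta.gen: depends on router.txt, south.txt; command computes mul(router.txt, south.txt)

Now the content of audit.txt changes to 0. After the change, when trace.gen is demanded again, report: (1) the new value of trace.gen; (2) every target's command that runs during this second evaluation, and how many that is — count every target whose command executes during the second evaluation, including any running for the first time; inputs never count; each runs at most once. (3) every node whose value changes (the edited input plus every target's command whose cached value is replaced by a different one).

Initial pass — values computed on the first demand:
  beta.gen = mul(4, -9) = -36
  codegen.gen = min2(4, -9) = -9
  core.gen = max2(8, -9) = 8
  config.gen = sub(-36, 8) = -44
  merge.gen = min2(-44, 8) = -44
  west.gen = mul(-44, 8) = -352
  amber.gen = absv(-352) = 352
  meta.gen = mul(4, 352) = 1408
  trace.gen = add(352, 1408) = 1760

Second demand — change propagation:
  core.gen: re-runs because audit.txt 8->0; new result 0.
  config.gen: re-runs because core.gen 8->0; new result -36.
  merge.gen: re-runs because config.gen -44->-36; core.gen 8->0; new result -36.
  west.gen: re-runs because merge.gen -44->-36; core.gen 8->0; new result 0.
  amber.gen: re-runs because west.gen -352->0; new result 0.
  meta.gen: re-runs because amber.gen 352->0; new result 0.
  trace.gen: re-runs because amber.gen 352->0; meta.gen 1408->0; new result 0.

trace.gen now evaluates to 0.
Run set: amber.gen, config.gen, core.gen, merge.gen, meta.gen, trace.gen, west.gen (7 run).
Changed values: amber.gen, audit.txt, config.gen, core.gen, merge.gen, meta.gen, trace.gen, west.gen.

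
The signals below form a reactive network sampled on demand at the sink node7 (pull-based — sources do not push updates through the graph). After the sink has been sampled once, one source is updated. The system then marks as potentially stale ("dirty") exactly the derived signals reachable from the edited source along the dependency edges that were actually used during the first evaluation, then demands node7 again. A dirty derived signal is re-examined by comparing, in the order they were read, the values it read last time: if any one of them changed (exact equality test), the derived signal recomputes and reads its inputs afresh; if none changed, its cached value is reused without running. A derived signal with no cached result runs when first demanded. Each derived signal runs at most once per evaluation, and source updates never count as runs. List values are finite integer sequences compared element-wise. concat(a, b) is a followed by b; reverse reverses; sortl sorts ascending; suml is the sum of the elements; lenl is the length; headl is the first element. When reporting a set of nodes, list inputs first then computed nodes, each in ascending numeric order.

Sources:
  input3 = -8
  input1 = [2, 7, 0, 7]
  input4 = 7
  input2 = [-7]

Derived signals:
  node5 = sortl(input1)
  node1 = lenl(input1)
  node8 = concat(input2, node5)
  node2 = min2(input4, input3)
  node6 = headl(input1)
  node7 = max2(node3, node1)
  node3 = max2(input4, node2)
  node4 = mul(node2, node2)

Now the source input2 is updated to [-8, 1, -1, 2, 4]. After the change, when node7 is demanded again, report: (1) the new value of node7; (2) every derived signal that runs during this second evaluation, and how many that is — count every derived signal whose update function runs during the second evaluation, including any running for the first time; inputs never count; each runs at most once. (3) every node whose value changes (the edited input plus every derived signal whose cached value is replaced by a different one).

node7 now evaluates to 7.
Run set: none (0 run).
Changed values: input2.
The important point: nothing the output needs ever reads input2, so the edit is invisible to it.

Initial pass — values computed on the first demand:
  node1 = lenl([2, 7, 0, 7]) = 4
  node2 = min2(7, -8) = -8
  node3 = max2(7, -8) = 7
  node7 = max2(7, 4) = 7

Second demand — change propagation:
  no demanded computation ever read input2, so the edit dirties nothing and nothing runs.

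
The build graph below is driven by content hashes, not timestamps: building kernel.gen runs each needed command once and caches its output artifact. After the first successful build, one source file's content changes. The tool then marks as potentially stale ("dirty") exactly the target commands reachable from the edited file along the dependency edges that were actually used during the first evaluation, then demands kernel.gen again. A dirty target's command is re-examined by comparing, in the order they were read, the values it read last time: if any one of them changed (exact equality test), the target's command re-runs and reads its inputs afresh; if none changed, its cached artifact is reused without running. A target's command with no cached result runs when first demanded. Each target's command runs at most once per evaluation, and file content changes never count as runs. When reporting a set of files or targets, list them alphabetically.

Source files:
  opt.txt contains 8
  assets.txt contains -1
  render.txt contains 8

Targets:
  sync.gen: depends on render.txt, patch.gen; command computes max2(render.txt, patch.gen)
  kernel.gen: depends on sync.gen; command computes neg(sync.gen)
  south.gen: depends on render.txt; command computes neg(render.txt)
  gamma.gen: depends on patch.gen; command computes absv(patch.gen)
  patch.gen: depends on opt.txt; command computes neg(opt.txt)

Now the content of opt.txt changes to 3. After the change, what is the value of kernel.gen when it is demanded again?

kernel.gen now evaluates to -8.
The important point: sync.gen recomputes to an identical value, and the output ends up unchanged.

Initial pass — values computed on the first demand:
  patch.gen = neg(8) = -8
  sync.gen = max2(8, -8) = 8
  kernel.gen = neg(8) = -8

Second demand — change propagation:
  patch.gen: re-runs because opt.txt 8->3; new result -3.
  sync.gen: re-runs because patch.gen -8->-3; new result 8 (unchanged).
  kernel.gen: re-examined; everything it read last time is the same (sync.gen unchanged) — cache -8 kept, no run.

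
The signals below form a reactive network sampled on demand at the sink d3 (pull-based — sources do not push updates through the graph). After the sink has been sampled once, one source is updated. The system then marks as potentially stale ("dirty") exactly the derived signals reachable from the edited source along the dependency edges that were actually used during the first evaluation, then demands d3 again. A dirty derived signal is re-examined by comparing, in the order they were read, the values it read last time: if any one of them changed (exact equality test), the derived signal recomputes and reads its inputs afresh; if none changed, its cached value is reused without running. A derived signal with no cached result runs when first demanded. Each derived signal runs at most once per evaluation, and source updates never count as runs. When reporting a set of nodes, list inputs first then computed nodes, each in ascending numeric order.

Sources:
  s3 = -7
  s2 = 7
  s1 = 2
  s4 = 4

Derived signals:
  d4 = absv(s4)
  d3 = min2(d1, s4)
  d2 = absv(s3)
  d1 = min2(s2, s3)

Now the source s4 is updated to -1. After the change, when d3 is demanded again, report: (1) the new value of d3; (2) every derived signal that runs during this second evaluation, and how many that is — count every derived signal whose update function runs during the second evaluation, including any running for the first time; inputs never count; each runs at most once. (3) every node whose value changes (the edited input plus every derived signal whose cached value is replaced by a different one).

Initial pass — values computed on the first demand:
  d1 = min2(7, -7) = -7
  d3 = min2(-7, 4) = -7

Second demand — change propagation:
  d3: re-runs because s4 4->-1; new result -7 (unchanged).

d3 now evaluates to -7.
Run set: d3 (1 run).
Changed values: s4.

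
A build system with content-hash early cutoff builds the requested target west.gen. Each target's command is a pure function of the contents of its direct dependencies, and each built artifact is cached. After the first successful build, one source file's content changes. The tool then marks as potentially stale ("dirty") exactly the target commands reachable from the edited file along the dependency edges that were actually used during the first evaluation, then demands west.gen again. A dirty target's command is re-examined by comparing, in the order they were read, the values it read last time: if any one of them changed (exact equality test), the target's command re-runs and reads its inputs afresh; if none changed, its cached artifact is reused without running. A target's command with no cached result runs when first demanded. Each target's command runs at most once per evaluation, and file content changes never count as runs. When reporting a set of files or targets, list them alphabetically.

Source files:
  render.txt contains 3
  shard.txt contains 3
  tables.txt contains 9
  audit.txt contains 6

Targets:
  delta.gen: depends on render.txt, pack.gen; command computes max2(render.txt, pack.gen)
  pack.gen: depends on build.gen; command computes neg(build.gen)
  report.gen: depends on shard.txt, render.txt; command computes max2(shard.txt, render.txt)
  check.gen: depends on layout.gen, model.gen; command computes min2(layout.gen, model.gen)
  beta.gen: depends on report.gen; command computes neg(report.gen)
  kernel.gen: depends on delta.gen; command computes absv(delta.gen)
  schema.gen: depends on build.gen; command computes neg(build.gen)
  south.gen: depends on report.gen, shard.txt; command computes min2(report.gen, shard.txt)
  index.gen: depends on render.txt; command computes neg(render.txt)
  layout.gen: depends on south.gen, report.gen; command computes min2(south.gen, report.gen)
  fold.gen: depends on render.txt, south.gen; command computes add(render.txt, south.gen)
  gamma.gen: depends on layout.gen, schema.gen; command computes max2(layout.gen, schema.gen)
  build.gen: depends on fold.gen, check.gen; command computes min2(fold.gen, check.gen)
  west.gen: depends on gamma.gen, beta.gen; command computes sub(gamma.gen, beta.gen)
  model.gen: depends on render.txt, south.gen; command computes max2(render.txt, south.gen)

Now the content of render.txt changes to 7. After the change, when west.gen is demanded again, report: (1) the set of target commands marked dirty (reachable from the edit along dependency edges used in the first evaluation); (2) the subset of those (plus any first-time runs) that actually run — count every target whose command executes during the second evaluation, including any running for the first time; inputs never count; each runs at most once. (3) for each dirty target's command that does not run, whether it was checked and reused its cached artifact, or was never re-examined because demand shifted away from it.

Marked dirty: beta.gen, build.gen, check.gen, fold.gen, gamma.gen, layout.gen, model.gen, report.gen, schema.gen, south.gen, west.gen.
Target commands that run: beta.gen, build.gen, check.gen, fold.gen, layout.gen, model.gen, report.gen, south.gen, west.gen — 9 in total.
Checked but reused from cache: gamma.gen, schema.gen.
Key observation: the cutoff stops propagation at schema.gen — its inputs' values are unchanged, so it reuses its cache.

First evaluation (everything demanded from the output):
  report.gen = max2(3, 3) = 3
  beta.gen = neg(3) = -3
  south.gen = min2(3, 3) = 3
  fold.gen = add(3, 3) = 6
  layout.gen = min2(3, 3) = 3
  model.gen = max2(3, 3) = 3
  check.gen = min2(3, 3) = 3
  build.gen = min2(6, 3) = 3
  schema.gen = neg(3) = -3
  gamma.gen = max2(3, -3) = 3
  west.gen = sub(3, -3) = 6

Propagation after the edit:
  report.gen: runs — render.txt 3->7; result 7.
  beta.gen: runs — report.gen 3->7; result -7.
  south.gen: runs — report.gen 3->7; result 3 (same value as before).
  fold.gen: runs — render.txt 3->7; result 10.
  layout.gen: runs — report.gen 3->7; result 3 (same value as before).
  model.gen: runs — render.txt 3->7; result 7.
  check.gen: runs — model.gen 3->7; result 3 (same value as before).
  build.gen: runs — fold.gen 6->10; result 3 (same value as before).
  schema.gen: checked — values it read are unchanged (build.gen unchanged); reused cached -3 without running.
  gamma.gen: checked — values it read are unchanged (layout.gen unchanged, schema.gen unchanged); reused cached 3 without running.
  west.gen: runs — beta.gen -3->-7; result 10.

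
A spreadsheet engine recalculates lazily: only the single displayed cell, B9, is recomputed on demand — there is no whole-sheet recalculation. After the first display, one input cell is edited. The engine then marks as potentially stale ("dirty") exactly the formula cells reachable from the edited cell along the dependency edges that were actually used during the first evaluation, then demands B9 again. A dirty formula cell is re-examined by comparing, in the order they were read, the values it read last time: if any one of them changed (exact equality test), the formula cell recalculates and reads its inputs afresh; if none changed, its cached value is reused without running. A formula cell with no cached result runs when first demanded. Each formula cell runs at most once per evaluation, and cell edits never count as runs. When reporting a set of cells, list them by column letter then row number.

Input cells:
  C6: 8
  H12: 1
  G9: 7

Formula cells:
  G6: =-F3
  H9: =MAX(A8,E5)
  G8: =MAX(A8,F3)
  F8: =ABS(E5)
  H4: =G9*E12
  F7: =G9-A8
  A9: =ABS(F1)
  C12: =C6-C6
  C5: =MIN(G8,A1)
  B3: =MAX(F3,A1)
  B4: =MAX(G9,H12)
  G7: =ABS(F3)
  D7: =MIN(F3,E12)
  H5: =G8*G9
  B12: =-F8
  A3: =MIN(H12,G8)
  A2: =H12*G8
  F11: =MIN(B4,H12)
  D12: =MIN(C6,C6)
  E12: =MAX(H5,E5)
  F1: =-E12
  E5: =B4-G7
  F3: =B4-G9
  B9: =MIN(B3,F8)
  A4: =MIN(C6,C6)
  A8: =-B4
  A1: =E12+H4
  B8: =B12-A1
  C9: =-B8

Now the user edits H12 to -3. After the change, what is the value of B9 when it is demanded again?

First evaluation (everything demanded from the output):
  B4 = MAX(7, 1) = 7
  A8 = -(7) = -7
  F3 = 7 - 7 = 0
  G7 = ABS(0) = 0
  E5 = 7 - 0 = 7
  F8 = ABS(7) = 7
  G8 = MAX(-7, 0) = 0
  H5 = 0 * 7 = 0
  E12 = MAX(0, 7) = 7
  H4 = 7 * 7 = 49
  A1 = 7 + 49 = 56
  B3 = MAX(0, 56) = 56
  B9 = MIN(56, 7) = 7

Propagation after the edit:
  B4: runs — H12 1->-3; result 7 (same value as before).
  A8: checked — values it read are unchanged (B4 unchanged); reused cached -7 without running.
  F3: checked — values it read are unchanged (B4 unchanged, G9 unchanged); reused cached 0 without running.
  G7: checked — values it read are unchanged (F3 unchanged); reused cached 0 without running.
  E5: checked — values it read are unchanged (B4 unchanged, G7 unchanged); reused cached 7 without running.
  F8: checked — values it read are unchanged (E5 unchanged); reused cached 7 without running.
  G8: checked — values it read are unchanged (A8 unchanged, F3 unchanged); reused cached 0 without running.
  H5: checked — values it read are unchanged (G8 unchanged, G9 unchanged); reused cached 0 without running.
  E12: checked — values it read are unchanged (H5 unchanged, E5 unchanged); reused cached 7 without running.
  H4: checked — values it read are unchanged (G9 unchanged, E12 unchanged); reused cached 49 without running.
  A1: checked — values it read are unchanged (E12 unchanged, H4 unchanged); reused cached 56 without running.
  B3: checked — values it read are unchanged (F3 unchanged, A1 unchanged); reused cached 56 without running.
  B9: checked — values it read are unchanged (B3 unchanged, F8 unchanged); reused cached 7 without running.

Key observation: the change is absorbed at B4 — it re-runs but produces the same value, and the output's value is unchanged.

New value of B9: 7.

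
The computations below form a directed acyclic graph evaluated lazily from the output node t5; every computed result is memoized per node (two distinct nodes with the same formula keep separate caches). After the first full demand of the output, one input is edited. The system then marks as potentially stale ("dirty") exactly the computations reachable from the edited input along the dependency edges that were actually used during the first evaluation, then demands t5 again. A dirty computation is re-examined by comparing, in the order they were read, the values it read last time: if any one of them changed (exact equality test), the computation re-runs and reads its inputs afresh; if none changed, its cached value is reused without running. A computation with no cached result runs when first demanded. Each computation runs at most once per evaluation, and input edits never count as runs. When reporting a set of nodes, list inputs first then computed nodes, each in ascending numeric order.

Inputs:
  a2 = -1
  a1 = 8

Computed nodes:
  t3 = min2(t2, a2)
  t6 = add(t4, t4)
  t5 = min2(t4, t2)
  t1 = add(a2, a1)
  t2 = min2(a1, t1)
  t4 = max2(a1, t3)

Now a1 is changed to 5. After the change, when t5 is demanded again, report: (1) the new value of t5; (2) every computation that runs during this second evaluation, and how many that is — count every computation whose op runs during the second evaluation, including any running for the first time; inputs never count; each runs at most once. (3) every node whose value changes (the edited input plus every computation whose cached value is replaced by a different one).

Demanding t5 again yields 4.
5 computations run: t1, t2, t3, t4, t5.
The nodes whose values change: a1, t1, t2, t4, t5.

First demand of the output computes:
  t1 = add(-1, 8) = 7
  t2 = min2(8, 7) = 7
  t3 = min2(7, -1) = -1
  t4 = max2(8, -1) = 8
  t5 = min2(8, 7) = 7

After the edit, cleaning proceeds:
  t1: a read changed (a1 8->5) — executes, giving 4.
  t2: a read changed (a1 8->5; t1 7->4) — executes, giving 4.
  t3: a read changed (t2 7->4) — executes, giving -1 — identical to its old value.
  t4: a read changed (a1 8->5) — executes, giving 5.
  t5: a read changed (t4 8->5; t2 7->4) — executes, giving 4.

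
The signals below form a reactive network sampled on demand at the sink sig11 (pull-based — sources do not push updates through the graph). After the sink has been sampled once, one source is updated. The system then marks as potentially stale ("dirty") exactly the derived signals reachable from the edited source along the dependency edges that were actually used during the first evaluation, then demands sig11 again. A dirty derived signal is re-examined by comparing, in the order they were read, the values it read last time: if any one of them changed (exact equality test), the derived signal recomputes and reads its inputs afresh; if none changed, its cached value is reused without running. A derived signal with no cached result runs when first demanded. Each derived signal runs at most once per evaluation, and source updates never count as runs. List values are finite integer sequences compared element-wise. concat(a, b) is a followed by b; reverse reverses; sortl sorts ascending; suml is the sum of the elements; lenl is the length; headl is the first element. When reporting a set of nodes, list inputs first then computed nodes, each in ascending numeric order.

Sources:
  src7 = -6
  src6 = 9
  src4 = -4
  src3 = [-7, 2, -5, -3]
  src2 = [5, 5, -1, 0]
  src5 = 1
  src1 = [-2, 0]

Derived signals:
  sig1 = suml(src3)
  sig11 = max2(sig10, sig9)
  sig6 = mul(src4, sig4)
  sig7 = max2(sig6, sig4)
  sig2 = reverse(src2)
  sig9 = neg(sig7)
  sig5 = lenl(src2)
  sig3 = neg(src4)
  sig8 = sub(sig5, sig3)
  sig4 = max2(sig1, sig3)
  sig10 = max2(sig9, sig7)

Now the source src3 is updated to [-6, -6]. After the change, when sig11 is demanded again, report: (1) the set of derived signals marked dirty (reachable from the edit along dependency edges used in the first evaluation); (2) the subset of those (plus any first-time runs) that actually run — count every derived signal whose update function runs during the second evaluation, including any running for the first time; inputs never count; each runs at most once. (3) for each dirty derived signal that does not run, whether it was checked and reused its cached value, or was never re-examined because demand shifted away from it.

Initial pass — values computed on the first demand:
  sig1 = suml([-7, 2, -5, -3]) = -13
  sig3 = neg(-4) = 4
  sig4 = max2(-13, 4) = 4
  sig6 = mul(-4, 4) = -16
  sig7 = max2(-16, 4) = 4
  sig9 = neg(4) = -4
  sig10 = max2(-4, 4) = 4
  sig11 = max2(4, -4) = 4

Second demand — change propagation:
  sig1: re-runs because src3 [-7, 2, -5, -3]->[-6, -6]; new result -12.
  sig4: re-runs because sig1 -13->-12; new result 4 (unchanged).
  sig6: re-examined; everything it read last time is the same (src4 unchanged, sig4 unchanged) — cache -16 kept, no run.
  sig7: re-examined; everything it read last time is the same (sig6 unchanged, sig4 unchanged) — cache 4 kept, no run.
  sig9: re-examined; everything it read last time is the same (sig7 unchanged) — cache -4 kept, no run.
  sig10: re-examined; everything it read last time is the same (sig9 unchanged, sig7 unchanged) — cache 4 kept, no run.
  sig11: re-examined; everything it read last time is the same (sig10 unchanged, sig9 unchanged) — cache 4 kept, no run.

The important point: sig4 recomputes to an identical value, and the output ends up unchanged.

Dirty set: sig1, sig4, sig6, sig7, sig9, sig10, sig11.
Run set: sig1, sig4 (2 run).
Re-examined without running (cache reused): sig6, sig7, sig9, sig10, sig11.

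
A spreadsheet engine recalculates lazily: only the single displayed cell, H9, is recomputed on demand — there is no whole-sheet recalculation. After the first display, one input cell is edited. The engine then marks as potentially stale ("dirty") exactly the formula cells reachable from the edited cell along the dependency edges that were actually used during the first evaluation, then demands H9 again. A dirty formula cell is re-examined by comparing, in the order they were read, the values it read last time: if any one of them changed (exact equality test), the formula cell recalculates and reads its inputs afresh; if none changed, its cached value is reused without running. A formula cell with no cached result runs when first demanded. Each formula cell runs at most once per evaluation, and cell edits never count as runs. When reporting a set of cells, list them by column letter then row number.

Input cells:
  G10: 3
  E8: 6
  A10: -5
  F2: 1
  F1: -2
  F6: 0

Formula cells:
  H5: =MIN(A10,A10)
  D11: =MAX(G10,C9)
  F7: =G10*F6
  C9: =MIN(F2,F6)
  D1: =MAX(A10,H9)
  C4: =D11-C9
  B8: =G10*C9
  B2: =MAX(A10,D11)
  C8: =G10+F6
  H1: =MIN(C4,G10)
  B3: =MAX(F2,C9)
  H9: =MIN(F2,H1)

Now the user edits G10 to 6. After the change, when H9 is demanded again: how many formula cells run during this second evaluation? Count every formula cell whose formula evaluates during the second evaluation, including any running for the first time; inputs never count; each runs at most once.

Formula cells that run: C4, D11, H1, H9 — 4 in total.

First evaluation (everything demanded from the output):
  C9 = MIN(1, 0) = 0
  D11 = MAX(3, 0) = 3
  C4 = 3 - 0 = 3
  H1 = MIN(3, 3) = 3
  H9 = MIN(1, 3) = 1

Propagation after the edit:
  D11: runs — G10 3->6; result 6.
  C4: runs — D11 3->6; result 6.
  H1: runs — C4 3->6; G10 3->6; result 6.
  H9: runs — H1 3->6; result 1 (same value as before).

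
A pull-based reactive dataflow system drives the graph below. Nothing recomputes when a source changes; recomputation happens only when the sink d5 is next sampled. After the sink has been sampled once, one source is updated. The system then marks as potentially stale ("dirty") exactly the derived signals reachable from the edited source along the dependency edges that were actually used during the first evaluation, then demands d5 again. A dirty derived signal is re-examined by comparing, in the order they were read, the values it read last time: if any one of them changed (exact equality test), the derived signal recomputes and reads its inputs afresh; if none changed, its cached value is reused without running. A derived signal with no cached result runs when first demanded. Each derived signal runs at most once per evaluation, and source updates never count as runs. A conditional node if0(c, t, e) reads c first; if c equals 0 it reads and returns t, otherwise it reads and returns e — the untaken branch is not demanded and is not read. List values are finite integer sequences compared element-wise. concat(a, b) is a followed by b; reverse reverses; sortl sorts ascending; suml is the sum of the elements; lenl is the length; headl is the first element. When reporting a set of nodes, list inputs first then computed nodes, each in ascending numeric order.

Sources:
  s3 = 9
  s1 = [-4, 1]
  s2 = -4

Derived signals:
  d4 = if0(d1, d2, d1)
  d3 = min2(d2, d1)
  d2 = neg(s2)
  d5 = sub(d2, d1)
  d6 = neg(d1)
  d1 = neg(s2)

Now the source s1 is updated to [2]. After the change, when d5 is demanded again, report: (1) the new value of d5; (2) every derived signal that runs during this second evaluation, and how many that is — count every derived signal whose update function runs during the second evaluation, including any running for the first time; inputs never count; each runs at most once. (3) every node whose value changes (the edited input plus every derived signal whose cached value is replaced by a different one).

First evaluation (everything demanded from the output):
  d1 = neg(-4) = 4
  d2 = neg(-4) = 4
  d5 = sub(4, 4) = 0

Propagation after the edit:
  s1 feeds no computation that the output demands — nothing is marked dirty and nothing runs.

Key observation: s1 is never demanded by the output, so the edit triggers no recomputation at all.

New value of d5: 0.
Derived signals that run: none — 0 in total.
Values that change: s1.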